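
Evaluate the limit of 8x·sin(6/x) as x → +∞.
As x → +∞: let u = 6/x → 0⁺; then 8·x·sin(6/x) = 8·6·sin(u)/u → 8·6·1 = 48.
Limit = 48.

Final answer: 48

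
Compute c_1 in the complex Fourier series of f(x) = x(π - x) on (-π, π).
Compute the real Fourier coefficients first: a_1 = 4, b_1 = 2·π.
Then c_1 = (a_1 − i·b_1)/2 = 2 - i·π.

Final answer: 2 - i·π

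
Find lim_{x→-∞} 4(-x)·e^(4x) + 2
The product is a 0·∞ indeterminate form at x → -∞.
Rewrite the product as 4(-x) / e^(-4x) (an ∞/∞ form) and apply L'Hôpital, or use the standard hierarchy e^(4|x|) ≫ |(-x)| as x → -∞.
The indeterminate product → 0, so the limit = 2.

Final answer: 2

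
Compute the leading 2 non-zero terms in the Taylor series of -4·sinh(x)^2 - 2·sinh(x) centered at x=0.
-4·x^2 - 2·x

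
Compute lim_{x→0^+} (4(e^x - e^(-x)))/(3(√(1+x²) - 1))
Both numerator and denominator → 0 as x → 0^+; this is a 0/0 indeterminate form.
Expand each to leading order near x = 0: numerator ~ 8·x, denominator ~ 3·x^2/2.
The limit of the ratio is ∞.

Final answer: ∞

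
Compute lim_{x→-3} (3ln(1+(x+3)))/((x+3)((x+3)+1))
Both numerator and denominator → 0 as x → -3; this is a 0/0 indeterminate form.
Expand each to leading order near x = -3: numerator ~ 3·(x + 3), denominator ~ (x + 3).
The limit of the ratio is 3.

Final answer: 3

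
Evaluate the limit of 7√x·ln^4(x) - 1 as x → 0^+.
The product is a 0·∞ indeterminate form at x → 0⁺.
Rewrite the product as 7·ln^4(x) / x^(-1/2) and apply L'Hôpital, or use the standard hierarchy x^(-1/2) ≫ |ln x|^4 as x → 0⁺.
The indeterminate product → 0, so the limit = -1.

Final answer: -1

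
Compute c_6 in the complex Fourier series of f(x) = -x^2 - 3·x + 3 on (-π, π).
Compute the real Fourier coefficients first: a_6 = -1/9, b_6 = 1.
Then c_6 = (a_6 − i·b_6)/2 = -1/18 - i/2.

Final answer: -1/18 - i/2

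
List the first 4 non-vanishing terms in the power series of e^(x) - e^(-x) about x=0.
x^7/2520 + x^5/60 + x^3/3 + 2·x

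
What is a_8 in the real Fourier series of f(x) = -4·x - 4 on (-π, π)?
a_8 = (1/π) ∫_{-π}^{π} f(x)·cos(8x) dx.
Evaluate the integral (use parity and integration by parts as needed): a_8 = 0.

Final answer: 0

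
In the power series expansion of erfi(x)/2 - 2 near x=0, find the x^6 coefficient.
Expand to order 6: erfi(x)/2 - 2 = x^5/(10·√(π)) + x^3/(3·√(π)) + x/√(π) - 2 + O(x^7).
The coefficient of x^6 is 0.

Final answer: 0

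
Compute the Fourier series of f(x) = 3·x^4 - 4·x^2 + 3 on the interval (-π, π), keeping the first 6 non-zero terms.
(160 - 24·π^2)·cos(x) + (-13 + 6·π^2)·cos(2·x) + (32/9 - 8·π^2/3)·cos(3·x) + (-25/16 + 3·π^2/2)·cos(4·x) + (544/625 - 24·π^2/25)·cos(5·x) - 4·π^2/3 + 3 + 3·π^4/5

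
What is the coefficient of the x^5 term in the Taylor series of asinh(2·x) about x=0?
Expand to order 5: asinh(2·x) = 12·x^5/5 - 4·x^3/3 + 2·x + O(x^6).
The coefficient of x^5 is 12/5.

Final answer: 12/5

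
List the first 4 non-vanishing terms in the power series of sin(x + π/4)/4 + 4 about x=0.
-√(2)·x^3/48 - √(2)·x^2/16 + √(2)·x/8 + √(2)/8 + 4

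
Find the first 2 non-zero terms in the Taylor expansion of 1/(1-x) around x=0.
x + 1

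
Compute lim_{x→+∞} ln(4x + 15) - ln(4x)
This is an ∞ − ∞ indeterminate form.
Combine the logarithms: ln(4x+15) − ln(4x) = ln((4x+15)/(4x)) = ln(1 + 15/(4x)) → ln(1) = 0.
Limit = 0.

Final answer: 0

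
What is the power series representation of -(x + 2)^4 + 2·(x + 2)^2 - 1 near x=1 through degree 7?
-64 - 96·(x - 1) - 52·(x - 1)^2 - 12·(x - 1)^3 - (x - 1)^4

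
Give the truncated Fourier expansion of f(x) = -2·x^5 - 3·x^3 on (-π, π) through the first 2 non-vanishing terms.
(-444 - 4·π^4 + 74·π^2)·sin(x) + (-7·π^2 + 21/2 + 2·π^4)·sin(2·x)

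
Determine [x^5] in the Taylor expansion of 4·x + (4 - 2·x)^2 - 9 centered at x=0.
Expand to order 5: 4·x + (4 - 2·x)^2 - 9 = 4·x^2 - 12·x + 7 + O(x^6).
The coefficient of x^5 is 0.

Final answer: 0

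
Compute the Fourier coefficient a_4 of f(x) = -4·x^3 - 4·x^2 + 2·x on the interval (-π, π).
a_4 = (1/π) ∫_{-π}^{π} f(x)·cos(4x) dx.
Evaluate the integral (use parity and integration by parts as needed): a_4 = -1.

Final answer: -1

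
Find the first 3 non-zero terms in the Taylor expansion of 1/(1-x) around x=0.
x^2 + x + 1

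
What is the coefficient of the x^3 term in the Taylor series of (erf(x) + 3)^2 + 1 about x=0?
Expand to order 3: (erf(x) + 3)^2 + 1 = -4·x^3/√(π) + 4·x^2/π + 12·x/√(π) + 10 + O(x^4).
The coefficient of x^3 is -4/√(π).

Final answer: -4/√(π)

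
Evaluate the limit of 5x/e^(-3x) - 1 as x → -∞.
The quotient is an ∞/∞ indeterminate form as x → -∞.
Compare growth rates of the dominant terms (exponentials ≫ polynomials ≫ logarithms), or apply L'Hôpital's rule; the quotient → 0.
Adding the constant: 0 - 1 = -1. Limit = -1.

Final answer: -1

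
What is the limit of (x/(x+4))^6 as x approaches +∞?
As x → +∞: x/(x+4) = 1/(1 + 4/x) → 1, and the 6th power of a limit-1 base also → 1.
Limit = 1.

Final answer: 1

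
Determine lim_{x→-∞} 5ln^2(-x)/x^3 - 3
The quotient is an ∞/∞ indeterminate form as x → -∞.
Compare growth rates of the dominant terms (exponentials ≫ polynomials ≫ logarithms), or apply L'Hôpital's rule; the quotient → 0.
Adding the constant: 0 - 3 = -3. Limit = -3.

Final answer: -3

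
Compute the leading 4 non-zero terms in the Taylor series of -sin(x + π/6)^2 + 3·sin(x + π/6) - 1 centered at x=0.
√(3)·x^3/12 - 5·x^2/4 + √(3)·x + 1/4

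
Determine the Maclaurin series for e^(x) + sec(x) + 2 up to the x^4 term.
x^4/4 + x^3/6 + x^2 + x + 4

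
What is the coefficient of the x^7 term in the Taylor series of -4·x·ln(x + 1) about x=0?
Expand to order 7: -4·x·ln(x + 1) = 2·x^7/3 - 4·x^6/5 + x^5 - 4·x^4/3 + 2·x^3 - 4·x^2 + O(x^8).
The coefficient of x^7 is 2/3.

Final answer: 2/3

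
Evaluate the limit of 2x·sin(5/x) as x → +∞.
As x → +∞: let u = 5/x → 0⁺; then 2·x·sin(5/x) = 2·5·sin(u)/u → 2·5·1 = 10.
Limit = 10.

Final answer: 10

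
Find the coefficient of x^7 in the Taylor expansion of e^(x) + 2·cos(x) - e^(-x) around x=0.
Expand to order 7: e^(x) + 2·cos(x) - e^(-x) = x^7/2520 - x^6/360 + x^5/60 + x^4/12 + x^3/3 - x^2 + 2·x + 2 + O(x^8).
The coefficient of x^7 is 1/2520.

Final answer: 1/2520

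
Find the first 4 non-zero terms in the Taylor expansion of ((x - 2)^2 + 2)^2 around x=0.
-8·x^3 + 28·x^2 - 48·x + 36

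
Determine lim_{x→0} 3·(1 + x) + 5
Direct substitution at x = 0 gives 8.

Final answer: 8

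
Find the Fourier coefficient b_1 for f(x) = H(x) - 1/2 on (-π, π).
b_1 = (1/π) ∫_{-π}^{π} f(x)·sin(1x) dx.
Evaluate the integral (use parity and integration by parts as needed): b_1 = 2/π.

Final answer: 2/π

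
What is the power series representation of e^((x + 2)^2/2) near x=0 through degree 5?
71·x^5·e^(2)/60 + 43·x^4·e^(2)/24 + 7·x^3·e^(2)/3 + 5·x^2·e^(2)/2 + 2·x·e^(2) + e^(2)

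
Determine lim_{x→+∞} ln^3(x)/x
This is an ∞/∞ indeterminate form as x → +∞.
The polynomial denominator x dominates the logarithmic numerator (any positive power of x ≫ ln^3(x) as x → ∞), so the quotient → 0.
Limit = 0.

Final answer: 0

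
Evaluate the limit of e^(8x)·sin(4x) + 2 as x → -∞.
Evaluate the dominant behaviour as x → -∞; each term tends to a finite value or vanishes.
Limit = 2.

Final answer: 2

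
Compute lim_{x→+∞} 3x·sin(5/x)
As x → +∞: let u = 5/x → 0⁺; then 3·x·sin(5/x) = 3·5·sin(u)/u → 3·5·1 = 15.
Limit = 15.

Final answer: 15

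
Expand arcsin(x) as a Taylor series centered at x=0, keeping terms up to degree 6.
3·x^5/40 + x^3/6 + x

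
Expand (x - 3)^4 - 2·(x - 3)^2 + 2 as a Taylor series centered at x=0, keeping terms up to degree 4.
x^4 - 12·x^3 + 52·x^2 - 96·x + 65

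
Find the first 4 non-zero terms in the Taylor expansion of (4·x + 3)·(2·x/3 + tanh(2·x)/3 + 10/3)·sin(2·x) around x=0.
-256·x^4/9 - 8·x^3/3 + 104·x^2/3 + 20·x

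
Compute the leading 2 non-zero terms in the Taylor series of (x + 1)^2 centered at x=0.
2·x + 1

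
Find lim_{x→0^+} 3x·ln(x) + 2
The product is a 0·∞ indeterminate form at x → 0⁺.
Rewrite the product as 3·ln(x) / x^(-1) and apply L'Hôpital, or use the standard hierarchy x^(-1) ≫ |ln x| as x → 0⁺.
The indeterminate product → 0, so the limit = 2.

Final answer: 2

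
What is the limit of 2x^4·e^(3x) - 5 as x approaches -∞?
The product is a 0·∞ indeterminate form at x → -∞.
Rewrite the product as 2x^4 / e^(-3x) (an ∞/∞ form) and apply L'Hôpital, or use the standard hierarchy e^(3|x|) ≫ |x^4| as x → -∞.
The indeterminate product → 0, so the limit = -5.

Final answer: -5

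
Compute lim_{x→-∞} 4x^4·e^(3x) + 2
The product is a 0·∞ indeterminate form at x → -∞.
Rewrite the product as 4x^4 / e^(-3x) (an ∞/∞ form) and apply L'Hôpital, or use the standard hierarchy e^(3|x|) ≫ |x^4| as x → -∞.
The indeterminate product → 0, so the limit = 2.

Final answer: 2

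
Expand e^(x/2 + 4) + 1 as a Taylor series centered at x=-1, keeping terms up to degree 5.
1 + e^(7/2) + e^(7/2)·(x + 1)/2 + e^(7/2)·(x + 1)^2/8 + e^(7/2)·(x + 1)^3/48 + e^(7/2)·(x + 1)^4/384 + e^(7/2)·(x + 1)^5/3840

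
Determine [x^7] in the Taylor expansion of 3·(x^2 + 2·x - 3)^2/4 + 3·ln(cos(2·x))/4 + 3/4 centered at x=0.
Expand to order 7: 3·(x^2 + 2·x - 3)^2/4 + 3·ln(cos(2·x))/4 + 3/4 = -16·x^6/15 - x^4/4 + 3·x^3 - 3·x^2 - 9·x + 15/2 + O(x^8).
The coefficient of x^7 is 0.

Final answer: 0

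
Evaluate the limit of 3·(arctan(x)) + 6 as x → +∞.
Evaluate the dominant behaviour as x → +∞; each term tends to a finite value or vanishes.
Limit = 3·π/2 + 6.

Final answer: 3·π/2 + 6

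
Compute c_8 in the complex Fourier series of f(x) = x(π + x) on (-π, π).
Compute the real Fourier coefficients first: a_8 = 1/16, b_8 = -π/4.
Then c_8 = (a_8 − i·b_8)/2 = 1/32 + i·π/8.

Final answer: 1/32 + i·π/8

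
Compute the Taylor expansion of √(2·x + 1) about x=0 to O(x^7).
-21·x^6/16 + 7·x^5/8 - 5·x^4/8 + x^3/2 - x^2/2 + x + 1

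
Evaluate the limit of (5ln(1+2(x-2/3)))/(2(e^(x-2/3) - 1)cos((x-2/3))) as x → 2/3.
Both numerator and denominator → 0 as x → 2/3; this is a 0/0 indeterminate form.
Expand each to leading order near x = 2/3: numerator ~ 10·(x - 2/3), denominator ~ 2·(x - 2/3).
The limit of the ratio is 5.

Final answer: 5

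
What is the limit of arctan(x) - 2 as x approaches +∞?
Evaluate the dominant behaviour as x → +∞; each term tends to a finite value or vanishes.
Limit = -2 + π/2.

Final answer: -2 + π/2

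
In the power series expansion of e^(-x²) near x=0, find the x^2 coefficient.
Expand to order 2: e^(-x²) = 1 - x^2 + O(x^3).
The coefficient of x^2 is -1.

Final answer: -1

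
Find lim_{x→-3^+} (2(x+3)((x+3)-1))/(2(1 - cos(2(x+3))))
Both numerator and denominator → 0 as x → -3^+; this is a 0/0 indeterminate form.
Expand each to leading order near x = -3: numerator ~ -2·(x + 3), denominator ~ 4·(x + 3)^2.
The limit of the ratio is -∞.

Final answer: -∞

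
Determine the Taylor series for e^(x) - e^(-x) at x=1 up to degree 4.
(-1 + e^(2))·e^(-1) + (1 + e^(2))·e^(-1)·(x - 1) + (-1 + e^(2))·e^(-1)·(x - 1)^2/2 + (1 + e^(2))·e^(-1)·(x - 1)^3/6 + (-1 + e^(2))·e^(-1)·(x - 1)^4/24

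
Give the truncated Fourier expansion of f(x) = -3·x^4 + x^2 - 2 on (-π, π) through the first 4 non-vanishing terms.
(-148 + 24·π^2)·cos(x) + (10 - 6·π^2)·cos(2·x) + (-20/9 + 8·π^2/3)·cos(3·x) - 3·π^4/5 - 2 + π^2/3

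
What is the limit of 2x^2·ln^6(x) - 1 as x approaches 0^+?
The product is a 0·∞ indeterminate form at x → 0⁺.
Rewrite the product as 2·ln^6(x) / x^(-2) and apply L'Hôpital, or use the standard hierarchy x^(-2) ≫ |ln x|^6 as x → 0⁺.
The indeterminate product → 0, so the limit = -1.

Final answer: -1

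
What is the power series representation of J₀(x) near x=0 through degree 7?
-x^6/2304 + x^4/64 - x^2/4 + 1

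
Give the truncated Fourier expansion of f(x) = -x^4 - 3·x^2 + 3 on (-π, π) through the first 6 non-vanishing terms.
(-36 + 8·π^2)·cos(x) - 2·π^2·cos(2·x) + (20/27 + 8·π^2/9)·cos(3·x) + (-π^2/2 - 9/16)·cos(4·x) + (252/625 + 8·π^2/25)·cos(5·x) - π^4/5 - π^2 + 3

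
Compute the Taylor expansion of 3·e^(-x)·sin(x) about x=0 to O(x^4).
x^3 - 3·x^2 + 3·x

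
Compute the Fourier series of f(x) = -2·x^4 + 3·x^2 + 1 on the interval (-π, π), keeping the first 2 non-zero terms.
(-108 + 16·π^2)·cos(x) - 2·π^4/5 + 1 + π^2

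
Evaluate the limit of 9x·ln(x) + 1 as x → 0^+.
The product is a 0·∞ indeterminate form at x → 0⁺.
Rewrite the product as 9·ln(x) / x^(-1) and apply L'Hôpital, or use the standard hierarchy x^(-1) ≫ |ln x| as x → 0⁺.
The indeterminate product → 0, so the limit = 1.

Final answer: 1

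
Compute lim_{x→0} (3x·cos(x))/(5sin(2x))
Both numerator and denominator → 0 as x → 0; this is a 0/0 indeterminate form.
Expand each to leading order near x = 0: numerator ~ 3·x, denominator ~ 10·x.
The limit of the ratio is 3/10.

Final answer: 3/10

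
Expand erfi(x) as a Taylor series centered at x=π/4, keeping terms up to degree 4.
erfi(π/4) + 2·e^(π^2/16)·(x - π/4)/√(π) + √(π)·e^(π^2/16)·(x - π/4)^2/2 + (8·e^(π^2/16) + π^2·e^(π^2/16))·(x - π/4)^3/(12·√(π)) + (π^(5/2)·e^(π^2/16)/96 + √(π)·e^(π^2/16)/4)·(x - π/4)^4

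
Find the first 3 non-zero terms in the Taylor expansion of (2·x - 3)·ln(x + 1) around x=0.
-2·x^3 + 7·x^2/2 - 3·x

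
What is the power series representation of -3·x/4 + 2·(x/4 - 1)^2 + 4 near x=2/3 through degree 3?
44/9 - 19·(x - 2/3)/12 + (x - 2/3)^2/8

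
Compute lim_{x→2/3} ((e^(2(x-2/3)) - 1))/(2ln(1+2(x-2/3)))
Both numerator and denominator → 0 as x → 2/3; this is a 0/0 indeterminate form.
Expand each to leading order near x = 2/3: numerator ~ 2·(x - 2/3), denominator ~ 4·(x - 2/3).
The limit of the ratio is 1/2.

Final answer: 1/2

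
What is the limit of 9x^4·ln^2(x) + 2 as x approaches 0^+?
The product is a 0·∞ indeterminate form at x → 0⁺.
Rewrite the product as 9·ln^2(x) / x^(-4) and apply L'Hôpital, or use the standard hierarchy x^(-4) ≫ |ln x|^2 as x → 0⁺.
The indeterminate product → 0, so the limit = 2.

Final answer: 2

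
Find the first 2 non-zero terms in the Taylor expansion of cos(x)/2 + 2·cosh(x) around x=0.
3·x^2/4 + 5/2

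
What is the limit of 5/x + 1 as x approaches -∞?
Evaluate the dominant behaviour as x → -∞; each term tends to a finite value or vanishes.
Limit = 1.

Final answer: 1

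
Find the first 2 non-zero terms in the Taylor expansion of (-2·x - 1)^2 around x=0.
4·x + 1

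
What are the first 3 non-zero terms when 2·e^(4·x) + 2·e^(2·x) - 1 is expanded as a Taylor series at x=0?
20·x^2 + 12·x + 3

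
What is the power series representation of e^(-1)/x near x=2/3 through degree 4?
3·e^(-1)/2 - 9·e^(-1)·(x - 2/3)/4 + 27·e^(-1)·(x - 2/3)^2/8 - 81·e^(-1)·(x - 2/3)^3/16 + 243·e^(-1)·(x - 2/3)^4/32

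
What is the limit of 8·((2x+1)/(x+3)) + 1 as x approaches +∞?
Evaluate the dominant behaviour as x → +∞; each term tends to a finite value or vanishes.
Limit = 17.

Final answer: 17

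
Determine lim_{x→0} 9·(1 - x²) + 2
Direct substitution at x = 0 gives 11.

Final answer: 11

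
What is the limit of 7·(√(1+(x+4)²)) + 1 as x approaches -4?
Direct substitution at x = -4 gives 8.

Final answer: 8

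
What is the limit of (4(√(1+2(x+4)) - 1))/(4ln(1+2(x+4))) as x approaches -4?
Both numerator and denominator → 0 as x → -4; this is a 0/0 indeterminate form.
Expand each to leading order near x = -4: numerator ~ 4·(x + 4), denominator ~ 8·(x + 4).
The limit of the ratio is 1/2.

Final answer: 1/2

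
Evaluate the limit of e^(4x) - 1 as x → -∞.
Evaluate the dominant behaviour as x → -∞; each term tends to a finite value or vanishes.
Limit = -1.

Final answer: -1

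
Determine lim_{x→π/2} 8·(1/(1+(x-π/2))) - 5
Direct substitution at x = π/2 gives 3.

Final answer: 3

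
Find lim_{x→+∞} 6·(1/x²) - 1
Evaluate the dominant behaviour as x → +∞; each term tends to a finite value or vanishes.
Limit = -1.

Final answer: -1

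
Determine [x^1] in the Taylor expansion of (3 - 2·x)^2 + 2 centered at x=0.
Expand to order 1: (3 - 2·x)^2 + 2 = 11 - 12·x + O(x^2).
The coefficient of x^1 is -12.

Final answer: -12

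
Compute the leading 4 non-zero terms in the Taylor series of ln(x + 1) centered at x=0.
-x^4/4 + x^3/3 - x^2/2 + x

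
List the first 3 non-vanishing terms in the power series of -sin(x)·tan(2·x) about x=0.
-691·x^6/180 - 7·x^4/3 - 2·x^2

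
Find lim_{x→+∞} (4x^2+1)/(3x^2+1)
This is an ∞/∞ indeterminate form as x → +∞.
Divide numerator and denominator by x^2 and let the lower-order terms vanish; the leading terms give 4/3.
Limit = 4/3.

Final answer: 4/3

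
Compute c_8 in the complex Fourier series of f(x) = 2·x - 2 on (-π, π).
Compute the real Fourier coefficients first: a_8 = 0, b_8 = -1/2.
Then c_8 = (a_8 − i·b_8)/2 = i/4.

Final answer: i/4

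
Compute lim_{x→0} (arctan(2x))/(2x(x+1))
Both numerator and denominator → 0 as x → 0; this is a 0/0 indeterminate form.
Expand each to leading order near x = 0: numerator ~ 2·x, denominator ~ 2·x.
The limit of the ratio is 1.

Final answer: 1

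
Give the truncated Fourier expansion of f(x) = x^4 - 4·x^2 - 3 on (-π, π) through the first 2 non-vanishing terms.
(64 - 8·π^2)·cos(x) - 4·π^2/3 - 3 + π^4/5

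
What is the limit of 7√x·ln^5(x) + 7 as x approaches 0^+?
The product is a 0·∞ indeterminate form at x → 0⁺.
Rewrite the product as 7·ln^5(x) / x^(-1/2) and apply L'Hôpital, or use the standard hierarchy x^(-1/2) ≫ |ln x|^5 as x → 0⁺.
The indeterminate product → 0, so the limit = 7.

Final answer: 7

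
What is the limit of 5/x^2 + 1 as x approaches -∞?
Evaluate the dominant behaviour as x → -∞; each term tends to a finite value or vanishes.
Limit = 1.

Final answer: 1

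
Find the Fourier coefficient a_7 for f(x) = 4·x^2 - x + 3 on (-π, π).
a_7 = (1/π) ∫_{-π}^{π} f(x)·cos(7x) dx.
Evaluate the integral (use parity and integration by parts as needed): a_7 = -16/49.

Final answer: -16/49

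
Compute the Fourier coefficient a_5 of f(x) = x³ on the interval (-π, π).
a_5 = (1/π) ∫_{-π}^{π} f(x)·cos(5x) dx.
Evaluate the integral (use parity and integration by parts as needed): a_5 = 0.

Final answer: 0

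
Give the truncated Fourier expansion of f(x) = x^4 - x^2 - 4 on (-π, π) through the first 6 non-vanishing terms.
(52 - 8·π^2)·cos(x) + (-4 + 2·π^2)·cos(2·x) + (28/27 - 8·π^2/9)·cos(3·x) + (-7/16 + π^2/2)·cos(4·x) + (148/625 - 8·π^2/25)·cos(5·x) - 4 - π^2/3 + π^4/5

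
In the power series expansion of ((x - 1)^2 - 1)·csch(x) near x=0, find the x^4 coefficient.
Expand to order 4: ((x - 1)^2 - 1)·csch(x) = -7·x^4/180 - x^3/6 + x^2/3 + x - 2 + O(x^5).
The coefficient of x^4 is -7/180.

Final answer: -7/180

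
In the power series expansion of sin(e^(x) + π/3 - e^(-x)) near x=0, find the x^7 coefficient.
Expand to order 7: sin(e^(x) + π/3 - e^(-x)) = 19·x^7/720 + 2·√(3)·x^6/15 - 23·x^5/120 - x^3/2 - √(3)·x^2 + x + √(3)/2 + O(x^8).
The coefficient of x^7 is 19/720.

Final answer: 19/720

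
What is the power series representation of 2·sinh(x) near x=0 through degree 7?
x^7/2520 + x^5/60 + x^3/3 + 2·x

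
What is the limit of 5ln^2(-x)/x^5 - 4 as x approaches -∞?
The quotient is an ∞/∞ indeterminate form as x → -∞.
Compare growth rates of the dominant terms (exponentials ≫ polynomials ≫ logarithms), or apply L'Hôpital's rule; the quotient → 0.
Adding the constant: 0 - 4 = -4. Limit = -4.

Final answer: -4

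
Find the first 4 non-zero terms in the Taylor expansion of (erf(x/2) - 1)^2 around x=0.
x^3/(6·√(π)) + x^2/π - 2·x/√(π) + 1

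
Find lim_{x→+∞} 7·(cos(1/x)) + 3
Evaluate the dominant behaviour as x → +∞; each term tends to a finite value or vanishes.
Limit = 10.

Final answer: 10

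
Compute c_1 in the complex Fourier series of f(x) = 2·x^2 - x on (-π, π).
Compute the real Fourier coefficients first: a_1 = -8, b_1 = -2.
Then c_1 = (a_1 − i·b_1)/2 = -4 + i.

Final answer: -4 + i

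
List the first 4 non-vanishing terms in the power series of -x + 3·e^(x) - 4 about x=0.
x^3/2 + 3·x^2/2 + 2·x - 1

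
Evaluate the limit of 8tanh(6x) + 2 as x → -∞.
Evaluate the dominant behaviour as x → -∞; each term tends to a finite value or vanishes.
Limit = -6.

Final answer: -6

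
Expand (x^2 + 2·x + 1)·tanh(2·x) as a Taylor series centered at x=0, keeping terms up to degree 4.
-16·x^4/3 - 2·x^3/3 + 4·x^2 + 2·x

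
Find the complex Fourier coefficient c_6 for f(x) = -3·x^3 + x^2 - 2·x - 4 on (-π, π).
Compute the real Fourier coefficients first: a_6 = 1/9, b_6 = 1/2 + π^2.
Then c_6 = (a_6 − i·b_6)/2 = 1/18 - i·π^2/2 - i/4.

Final answer: 1/18 - i·π^2/2 - i/4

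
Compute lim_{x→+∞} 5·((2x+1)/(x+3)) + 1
Evaluate the dominant behaviour as x → +∞; each term tends to a finite value or vanishes.
Limit = 11.

Final answer: 11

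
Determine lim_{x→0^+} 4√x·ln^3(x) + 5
The product is a 0·∞ indeterminate form at x → 0⁺.
Rewrite the product as 4·ln^3(x) / x^(-1/2) and apply L'Hôpital, or use the standard hierarchy x^(-1/2) ≫ |ln x|^3 as x → 0⁺.
The indeterminate product → 0, so the limit = 5.

Final answer: 5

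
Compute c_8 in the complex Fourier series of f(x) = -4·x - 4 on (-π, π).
Compute the real Fourier coefficients first: a_8 = 0, b_8 = 1.
Then c_8 = (a_8 − i·b_8)/2 = -i/2.

Final answer: -i/2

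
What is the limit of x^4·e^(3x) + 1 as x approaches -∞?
The product is a 0·∞ indeterminate form at x → -∞.
Rewrite the product as x^4 / e^(-3x) (an ∞/∞ form) and apply L'Hôpital, or use the standard hierarchy e^(3|x|) ≫ |x^4| as x → -∞.
The indeterminate product → 0, so the limit = 1.

Final answer: 1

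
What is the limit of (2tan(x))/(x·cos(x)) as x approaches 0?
Both numerator and denominator → 0 as x → 0; this is a 0/0 indeterminate form.
Expand each to leading order near x = 0: numerator ~ 2·x, denominator ~ x.
The limit of the ratio is 2.

Final answer: 2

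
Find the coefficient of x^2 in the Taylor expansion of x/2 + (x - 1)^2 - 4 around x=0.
Expand to order 2: x/2 + (x - 1)^2 - 4 = x^2 - 3·x/2 - 3 + O(x^3).
The coefficient of x^2 is 1.

Final answer: 1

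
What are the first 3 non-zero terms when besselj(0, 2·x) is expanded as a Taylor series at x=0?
x^4/4 - x^2 + 1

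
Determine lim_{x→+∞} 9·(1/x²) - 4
Evaluate the dominant behaviour as x → +∞; each term tends to a finite value or vanishes.
Limit = -4.

Final answer: -4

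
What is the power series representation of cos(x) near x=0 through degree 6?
-x^6/720 + x^4/24 - x^2/2 + 1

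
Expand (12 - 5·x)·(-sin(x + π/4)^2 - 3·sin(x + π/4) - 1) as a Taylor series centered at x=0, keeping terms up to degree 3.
x^3·(8 - 3·√(2)/4) + x^2·(5 + 33·√(2)/2) + x·(-21·√(2)/2 - 9/2) - 18·√(2) - 18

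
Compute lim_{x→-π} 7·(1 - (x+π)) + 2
Direct substitution at x = -π gives 9.

Final answer: 9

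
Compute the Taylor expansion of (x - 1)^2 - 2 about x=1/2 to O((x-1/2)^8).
-7/4 - (x - 1/2) + (x - 1/2)^2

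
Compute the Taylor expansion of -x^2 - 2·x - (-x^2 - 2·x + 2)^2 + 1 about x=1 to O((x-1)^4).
-3 - 12·(x - 1) - 19·(x - 1)^2 - 8·(x - 1)^3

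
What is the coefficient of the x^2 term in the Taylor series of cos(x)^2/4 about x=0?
Expand to order 2: cos(x)^2/4 = 1/4 - x^2/4 + O(x^3).
The coefficient of x^2 is -1/4.

Final answer: -1/4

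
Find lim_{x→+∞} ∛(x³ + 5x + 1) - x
This is an ∞ − ∞ indeterminate form.
Multiply by (A² + AB + B²)/(A² + AB + B²) where A = ∛(x³+5x + 1), B = x to use A³ − B³ = (A−B)(A²+AB+B²); the x³ terms cancel, leaving (5x + 1)/(A²+AB+B²) with denominator ~ 3x², so the limit is 0.
Limit = 0.

Final answer: 0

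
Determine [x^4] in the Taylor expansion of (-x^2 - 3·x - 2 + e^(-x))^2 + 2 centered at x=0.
Expand to order 4: (-x^2 - 3·x - 2 + e^(-x))^2 + 2 = 3·x^4/2 + 13·x^3/3 + 17·x^2 + 8·x + 3 + O(x^5).
The coefficient of x^4 is 3/2.

Final answer: 3/2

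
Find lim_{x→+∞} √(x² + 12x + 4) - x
This is an ∞ − ∞ indeterminate form.
Multiply and divide by the conjugate √(x²+12x + 4) + x; the x² terms cancel, leaving (12x + 4)/(√(x²+12x + 4)+x) → 12/2 = 6.
Limit = 6.

Final answer: 6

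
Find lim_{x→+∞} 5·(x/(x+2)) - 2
Evaluate the dominant behaviour as x → +∞; each term tends to a finite value or vanishes.
Limit = 3.

Final answer: 3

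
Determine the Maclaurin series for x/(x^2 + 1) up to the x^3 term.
-x^3 + x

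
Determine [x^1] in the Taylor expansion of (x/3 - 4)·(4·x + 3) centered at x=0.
Expand to order 1: (x/3 - 4)·(4·x + 3) = -15·x - 12 + O(x^2).
The coefficient of x^1 is -15.

Final answer: -15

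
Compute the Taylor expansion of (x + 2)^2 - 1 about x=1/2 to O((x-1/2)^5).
21/4 + 5·(x - 1/2) + (x - 1/2)^2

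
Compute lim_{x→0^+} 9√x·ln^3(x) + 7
The product is a 0·∞ indeterminate form at x → 0⁺.
Rewrite the product as 9·ln^3(x) / x^(-1/2) and apply L'Hôpital, or use the standard hierarchy x^(-1/2) ≫ |ln x|^3 as x → 0⁺.
The indeterminate product → 0, so the limit = 7.

Final answer: 7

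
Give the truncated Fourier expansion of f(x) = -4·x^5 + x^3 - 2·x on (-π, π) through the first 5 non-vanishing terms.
(-976 - 8·π^4 + 162·π^2)·sin(x) + (-21·π^2 + 67/2 + 4·π^4)·sin(2·x) + (-8·π^4/3 - 464/81 + 178·π^2/27)·sin(3·x) + (-3·π^2 + 17/8 + 2·π^4)·sin(4·x) + (-8·π^4/5 - 752/625 + 42·π^2/25)·sin(5·x)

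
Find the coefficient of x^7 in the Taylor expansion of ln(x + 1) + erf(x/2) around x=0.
Expand to order 7: ln(x + 1) + erf(x/2) = x^7·(1/7 - 1/(2688·√(π))) - x^6/6 + x^5·(1/(160·√(π)) + 1/5) - x^4/4 + x^3·(1/3 - 1/(12·√(π))) - x^2/2 + x·(1/√(π) + 1) + O(x^8).
The coefficient of x^7 is 1/7 - 1/(2688·√(π)).

Final answer: 1/7 - 1/(2688·√(π))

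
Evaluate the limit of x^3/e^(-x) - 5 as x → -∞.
The quotient is an ∞/∞ indeterminate form as x → -∞.
Compare growth rates of the dominant terms (exponentials ≫ polynomials ≫ logarithms), or apply L'Hôpital's rule; the quotient → 0.
Adding the constant: 0 - 5 = -5. Limit = -5.

Final answer: -5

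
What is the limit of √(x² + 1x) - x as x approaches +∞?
This is an ∞ − ∞ indeterminate form.
Multiply and divide by the conjugate √(x²+1x) + x; the x² terms cancel, leaving (1x)/(√(x²+1x)+x) → 1/2.
Limit = 1/2.

Final answer: 1/2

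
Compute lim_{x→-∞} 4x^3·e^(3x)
This is a 0·∞ indeterminate form at x → -∞.
Rewrite the product as 4x^3 / e^(-3x) (an ∞/∞ form) and apply L'Hôpital, or use the standard hierarchy e^(3|x|) ≫ |x^3| as x → -∞.
The indeterminate product → 0, so the limit = 0.

Final answer: 0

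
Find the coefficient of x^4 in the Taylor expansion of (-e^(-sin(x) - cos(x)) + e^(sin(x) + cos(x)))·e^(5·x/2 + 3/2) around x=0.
Expand to order 4: (-e^(-sin(x) - cos(x)) + e^(sin(x) + cos(x)))·e^(5·x/2 + 3/2) = x^4·(-425·e^(1/2)/384 + 355·e^(5/2)/128) + x^3·(-71·e^(1/2)/48 + 251·e^(5/2)/48) + x^2·(-13·e^(1/2)/8 + 45·e^(5/2)/8) + x·(-3·e^(1/2)/2 + 7·e^(5/2)/2) - e^(1/2) + e^(5/2) + O(x^5).
The coefficient of x^4 is -425·e^(1/2)/384 + 355·e^(5/2)/128.

Final answer: -425·e^(1/2)/384 + 355·e^(5/2)/128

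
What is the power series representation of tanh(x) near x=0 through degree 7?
-17·x^7/315 + 2·x^5/15 - x^3/3 + x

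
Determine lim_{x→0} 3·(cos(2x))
Direct substitution at x = 0 gives 3.

Final answer: 3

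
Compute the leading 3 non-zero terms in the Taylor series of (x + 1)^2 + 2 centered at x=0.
x^2 + 2·x + 3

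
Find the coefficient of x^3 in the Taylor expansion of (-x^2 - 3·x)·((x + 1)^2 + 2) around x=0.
Expand to order 3: (-x^2 - 3·x)·((x + 1)^2 + 2) = -5·x^3 - 9·x^2 - 9·x + O(x^4).
The coefficient of x^3 is -5.

Final answer: -5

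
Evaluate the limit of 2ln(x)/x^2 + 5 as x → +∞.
The quotient is an ∞/∞ indeterminate form as x → +∞.
The polynomial denominator x^2 dominates the logarithmic numerator (any positive power of x ≫ ln(x) as x → ∞), so the quotient → 0.
Adding the constant: 0 + 5 = 5. Limit = 5.

Final answer: 5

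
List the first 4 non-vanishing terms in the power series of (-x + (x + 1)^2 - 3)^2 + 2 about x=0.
2·x^3 - 3·x^2 - 4·x + 6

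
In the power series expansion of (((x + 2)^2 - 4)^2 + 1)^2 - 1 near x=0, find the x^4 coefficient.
Expand to order 4: (((x + 2)^2 - 4)^2 + 1)^2 - 1 = 258·x^4 + 16·x^3 + 32·x^2 + O(x^5).
The coefficient of x^4 is 258.

Final answer: 258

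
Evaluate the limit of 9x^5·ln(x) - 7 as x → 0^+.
The product is a 0·∞ indeterminate form at x → 0⁺.
Rewrite the product as 9·ln(x) / x^(-5) and apply L'Hôpital, or use the standard hierarchy x^(-5) ≫ |ln x| as x → 0⁺.
The indeterminate product → 0, so the limit = -7.

Final answer: -7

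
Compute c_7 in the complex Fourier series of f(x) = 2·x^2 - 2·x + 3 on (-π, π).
Compute the real Fourier coefficients first: a_7 = -8/49, b_7 = -4/7.
Then c_7 = (a_7 − i·b_7)/2 = -4/49 + 2·i/7.

Final answer: -4/49 + 2·i/7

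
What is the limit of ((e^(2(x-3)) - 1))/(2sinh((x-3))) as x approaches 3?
Both numerator and denominator → 0 as x → 3; this is a 0/0 indeterminate form.
Expand each to leading order near x = 3: numerator ~ 2·(x - 3), denominator ~ 2·(x - 3).
The limit of the ratio is 1.

Final answer: 1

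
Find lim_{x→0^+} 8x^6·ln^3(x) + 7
The product is a 0·∞ indeterminate form at x → 0⁺.
Rewrite the product as 8·ln^3(x) / x^(-6) and apply L'Hôpital, or use the standard hierarchy x^(-6) ≫ |ln x|^3 as x → 0⁺.
The indeterminate product → 0, so the limit = 7.

Final answer: 7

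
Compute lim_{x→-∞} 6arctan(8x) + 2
Evaluate the dominant behaviour as x → -∞; each term tends to a finite value or vanishes.
Limit = 2 - 3·π.

Final answer: 2 - 3·π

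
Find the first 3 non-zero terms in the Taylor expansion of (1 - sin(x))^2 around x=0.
x^2 - 2·x + 1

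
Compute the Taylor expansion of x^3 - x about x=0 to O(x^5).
x^3 - x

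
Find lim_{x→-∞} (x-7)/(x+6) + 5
Evaluate the dominant behaviour as x → -∞; each term tends to a finite value or vanishes.
Limit = 6.

Final answer: 6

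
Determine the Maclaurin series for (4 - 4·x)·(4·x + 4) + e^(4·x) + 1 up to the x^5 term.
128·x^5/15 + 32·x^4/3 + 32·x^3/3 - 8·x^2 + 4·x + 18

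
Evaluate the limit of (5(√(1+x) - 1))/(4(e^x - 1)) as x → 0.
Both numerator and denominator → 0 as x → 0; this is a 0/0 indeterminate form.
Expand each to leading order near x = 0: numerator ~ 5·x/2, denominator ~ 4·x.
The limit of the ratio is 5/8.

Final answer: 5/8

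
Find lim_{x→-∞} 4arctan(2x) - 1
Evaluate the dominant behaviour as x → -∞; each term tends to a finite value or vanishes.
Limit = -2·π - 1.

Final answer: -2·π - 1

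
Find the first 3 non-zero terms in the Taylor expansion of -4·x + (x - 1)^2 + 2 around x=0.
x^2 - 6·x + 3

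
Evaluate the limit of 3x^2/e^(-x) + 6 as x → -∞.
The quotient is an ∞/∞ indeterminate form as x → -∞.
Compare growth rates of the dominant terms (exponentials ≫ polynomials ≫ logarithms), or apply L'Hôpital's rule; the quotient → 0.
Adding the constant: 0 + 6 = 6. Limit = 6.

Final answer: 6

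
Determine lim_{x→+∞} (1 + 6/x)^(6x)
As x → +∞: write (1 + 6/x)^(6x) = ((1 + 6/x)^x)^6 → (e^6)^6 = e^36.
Limit = e^(36).

Final answer: e^(36)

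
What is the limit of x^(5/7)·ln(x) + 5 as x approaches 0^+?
The product is a 0·∞ indeterminate form at x → 0⁺.
Rewrite the product as ln(x) / x^(-5/7) and apply L'Hôpital, or use the standard hierarchy x^(-5/7) ≫ |ln x| as x → 0⁺.
The indeterminate product → 0, so the limit = 5.

Final answer: 5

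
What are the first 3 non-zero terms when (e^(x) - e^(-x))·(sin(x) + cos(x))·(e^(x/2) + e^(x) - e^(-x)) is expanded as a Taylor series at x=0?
55·x^3/12 + 7·x^2 + 2·x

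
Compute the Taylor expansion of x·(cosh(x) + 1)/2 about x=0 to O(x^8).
x^7/1440 + x^5/48 + x^3/4 + x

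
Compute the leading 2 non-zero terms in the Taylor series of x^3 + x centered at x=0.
x^3 + x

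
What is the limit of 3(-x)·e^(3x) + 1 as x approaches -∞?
The product is a 0·∞ indeterminate form at x → -∞.
Rewrite the product as 3(-x) / e^(-3x) (an ∞/∞ form) and apply L'Hôpital, or use the standard hierarchy e^(3|x|) ≫ |(-x)| as x → -∞.
The indeterminate product → 0, so the limit = 1.

Final answer: 1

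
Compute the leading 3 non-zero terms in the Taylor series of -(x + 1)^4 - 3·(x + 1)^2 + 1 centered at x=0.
-9·x^2 - 10·x - 3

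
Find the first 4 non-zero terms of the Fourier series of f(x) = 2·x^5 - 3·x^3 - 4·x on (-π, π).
(-86·π^2 + 4·π^4 + 508)·sin(x) + (-2·π^4 - 31/2 + 13·π^2)·sin(2·x) + (-134·π^2/27 + 52/81 + 4·π^4/3)·sin(3·x) + (-π^4 + 31/32 + 11·π^2/4)·sin(4·x)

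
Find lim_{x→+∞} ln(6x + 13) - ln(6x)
This is an ∞ − ∞ indeterminate form.
Combine the logarithms: ln(6x+13) − ln(6x) = ln((6x+13)/(6x)) = ln(1 + 13/(6x)) → ln(1) = 0.
Limit = 0.

Final answer: 0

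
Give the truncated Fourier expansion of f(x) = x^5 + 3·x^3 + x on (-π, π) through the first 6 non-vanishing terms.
(-34·π^2 + 2·π^4 + 206)·sin(x) + (-π^4 - 4 + 2·π^2)·sin(2·x) + (26/81 + 14·π^2/27 + 2·π^4/3)·sin(3·x) + (-π^4/2 - 7·π^2/8 - 11/64)·sin(4·x) + (118/625 + 22·π^2/25 + 2·π^4/5)·sin(5·x) + (-π^4/3 - 22·π^2/27 - 16/81)·sin(6·x)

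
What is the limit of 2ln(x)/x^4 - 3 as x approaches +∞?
The quotient is an ∞/∞ indeterminate form as x → +∞.
The polynomial denominator x^4 dominates the logarithmic numerator (any positive power of x ≫ ln(x) as x → ∞), so the quotient → 0.
Adding the constant: 0 - 3 = -3. Limit = -3.

Final answer: -3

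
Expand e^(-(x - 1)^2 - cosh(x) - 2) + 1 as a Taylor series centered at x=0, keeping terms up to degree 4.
-5·x^4·e^(-4)/4 - 5·x^3·e^(-4)/3 + x^2·e^(-4)/2 + 2·x·e^(-4) + e^(-4) + 1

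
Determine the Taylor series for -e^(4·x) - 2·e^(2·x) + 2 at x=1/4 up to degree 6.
-2·e^(1/2) - e + 2 + (-4·e - 4·e^(1/2))·(x - 1/4) + (-8·e - 4·e^(1/2))·(x - 1/4)^2 + (-32·e/3 - 8·e^(1/2)/3)·(x - 1/4)^3 + (-32·e/3 - 4·e^(1/2)/3)·(x - 1/4)^4 + (-128·e/15 - 8·e^(1/2)/15)·(x - 1/4)^5 + (-256·e/45 - 8·e^(1/2)/45)·(x - 1/4)^6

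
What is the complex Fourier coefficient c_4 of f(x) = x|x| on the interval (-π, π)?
Compute the real Fourier coefficients first: a_4 = 0, b_4 = -π/2.
Then c_4 = (a_4 − i·b_4)/2 = i·π/4.

Final answer: i·π/4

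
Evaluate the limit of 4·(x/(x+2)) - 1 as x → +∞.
Evaluate the dominant behaviour as x → +∞; each term tends to a finite value or vanishes.
Limit = 3.

Final answer: 3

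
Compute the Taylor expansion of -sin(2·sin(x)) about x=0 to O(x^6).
-19·x^5/20 + 5·x^3/3 - 2·x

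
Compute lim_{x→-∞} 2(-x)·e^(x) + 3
The product is a 0·∞ indeterminate form at x → -∞.
Rewrite the product as 2(-x) / e^(-x) (an ∞/∞ form) and apply L'Hôpital, or use the standard hierarchy e^(|x|) ≫ |(-x)| as x → -∞.
The indeterminate product → 0, so the limit = 3.

Final answer: 3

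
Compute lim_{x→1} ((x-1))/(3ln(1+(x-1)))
Both numerator and denominator → 0 as x → 1; this is a 0/0 indeterminate form.
Expand each to leading order near x = 1: numerator ~ (x - 1), denominator ~ 3·(x - 1).
The limit of the ratio is 1/3.

Final answer: 1/3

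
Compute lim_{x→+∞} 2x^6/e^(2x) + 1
The quotient is an ∞/∞ indeterminate form as x → +∞.
The exponential denominator e^(2x) dominates the polynomial numerator (e^x ≫ x^6 as x → ∞), so the quotient → 0.
Adding the constant: 0 + 1 = 1. Limit = 1.

Final answer: 1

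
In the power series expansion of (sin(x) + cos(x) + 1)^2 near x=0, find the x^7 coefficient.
Expand to order 7: (sin(x) + cos(x) + 1)^2 = -13·x^7/504 - x^6/360 + 17·x^5/60 + x^4/12 - 5·x^3/3 - x^2 + 4·x + 4 + O(x^8).
The coefficient of x^7 is -13/504.

Final answer: -13/504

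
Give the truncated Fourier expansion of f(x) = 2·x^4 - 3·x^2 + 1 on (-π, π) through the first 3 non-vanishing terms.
(108 - 16·π^2)·cos(x) + (-9 + 4·π^2)·cos(2·x) - π^2 + 1 + 2·π^4/5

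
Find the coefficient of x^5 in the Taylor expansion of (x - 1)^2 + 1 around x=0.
Expand to order 5: (x - 1)^2 + 1 = x^2 - 2·x + 2 + O(x^6).
The coefficient of x^5 is 0.

Final answer: 0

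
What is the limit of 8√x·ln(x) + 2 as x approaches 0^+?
The product is a 0·∞ indeterminate form at x → 0⁺.
Rewrite the product as 8·ln(x) / x^(-1/2) and apply L'Hôpital, or use the standard hierarchy x^(-1/2) ≫ |ln x| as x → 0⁺.
The indeterminate product → 0, so the limit = 2.

Final answer: 2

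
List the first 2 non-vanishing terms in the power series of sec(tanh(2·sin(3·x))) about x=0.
18·x^2 + 1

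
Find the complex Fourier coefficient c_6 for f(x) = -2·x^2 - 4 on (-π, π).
Compute the real Fourier coefficients first: a_6 = -2/9, b_6 = 0.
Then c_6 = (a_6 − i·b_6)/2 = -1/9.

Final answer: -1/9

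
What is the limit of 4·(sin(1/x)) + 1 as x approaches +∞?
Evaluate the dominant behaviour as x → +∞; each term tends to a finite value or vanishes.
Limit = 1.

Final answer: 1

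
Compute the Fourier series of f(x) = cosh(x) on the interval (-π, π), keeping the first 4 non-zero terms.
-cos(x)·sinh(π)/π + 2·cos(2·x)·sinh(π)/(5·π) - cos(3·x)·sinh(π)/(5·π) + sinh(π)/π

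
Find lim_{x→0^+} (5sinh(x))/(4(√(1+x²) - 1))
Both numerator and denominator → 0 as x → 0^+; this is a 0/0 indeterminate form.
Expand each to leading order near x = 0: numerator ~ 5·x, denominator ~ 2·x^2.
The limit of the ratio is ∞.

Final answer: ∞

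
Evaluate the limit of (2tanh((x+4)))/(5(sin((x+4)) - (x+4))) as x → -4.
Both numerator and denominator → 0 as x → -4; this is a 0/0 indeterminate form.
Expand each to leading order near x = -4: numerator ~ 2·(x + 4), denominator ~ -5·(x + 4)^3/6.
The limit of the ratio is -∞.

Final answer: -∞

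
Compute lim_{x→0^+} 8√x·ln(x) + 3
The product is a 0·∞ indeterminate form at x → 0⁺.
Rewrite the product as 8·ln(x) / x^(-1/2) and apply L'Hôpital, or use the standard hierarchy x^(-1/2) ≫ |ln x| as x → 0⁺.
The indeterminate product → 0, so the limit = 3.

Final answer: 3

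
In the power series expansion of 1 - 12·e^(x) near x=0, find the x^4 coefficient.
Expand to order 4: 1 - 12·e^(x) = -x^4/2 - 2·x^3 - 6·x^2 - 12·x - 11 + O(x^5).
The coefficient of x^4 is -1/2.

Final answer: -1/2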